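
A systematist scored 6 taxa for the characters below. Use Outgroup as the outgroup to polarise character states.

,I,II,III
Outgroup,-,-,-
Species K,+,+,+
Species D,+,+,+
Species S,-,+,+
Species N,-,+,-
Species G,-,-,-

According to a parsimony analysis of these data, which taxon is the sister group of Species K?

The outgroup has state '-' for every character, so '+' is the derived state throughout.
I (derived state '+') is shared by Species D and Species K — a synapomorphy uniting that clade.
Only Species D, Species K, Species N, and Species S show the derived state '+' for II, supporting them as a clade.
III: derived state '+' in Species D, Species K, and Species S only — synapomorphy for {Species D, Species K, Species S}.
Most parsimonious ingroup topology: ((((Species K,Species D),Species S),Species N),Species G).
Species K and Species D form a cherry on this tree, so they are sister taxa.

Species D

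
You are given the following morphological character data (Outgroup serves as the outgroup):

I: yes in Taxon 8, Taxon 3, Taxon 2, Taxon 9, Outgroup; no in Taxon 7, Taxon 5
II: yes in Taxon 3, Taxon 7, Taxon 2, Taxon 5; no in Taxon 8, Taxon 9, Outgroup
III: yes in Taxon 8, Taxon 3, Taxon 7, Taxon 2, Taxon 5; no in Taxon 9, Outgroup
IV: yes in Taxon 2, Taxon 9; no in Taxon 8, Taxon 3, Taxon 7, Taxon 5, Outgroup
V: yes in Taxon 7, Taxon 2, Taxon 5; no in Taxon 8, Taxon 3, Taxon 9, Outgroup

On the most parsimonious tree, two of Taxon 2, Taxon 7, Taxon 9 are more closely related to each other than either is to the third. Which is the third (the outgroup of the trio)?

Taxon 9

Character polarity is set by the outgroup: the derived state is whichever differs from the outgroup's state, so for I the derived state is 'no', and for the remaining characters it is 'yes'.
Only Taxon 5 and Taxon 7 show the derived state 'no' for I, supporting them as a clade.
II (derived state 'yes') is shared by Taxon 2, Taxon 3, Taxon 5, and Taxon 7 — a synapomorphy uniting that clade.
III: derived state 'yes' in Taxon 2, Taxon 3, Taxon 5, Taxon 7, and Taxon 8 only — synapomorphy for {Taxon 2, Taxon 3, Taxon 5, Taxon 7, Taxon 8}.
IV groups Taxon 2 and Taxon 9, which is incompatible with the clades supported by the remaining characters; treating it as convergent (homoplasy) costs fewer steps than any alternative tree.
Only Taxon 2, Taxon 5, and Taxon 7 show the derived state 'yes' for V, supporting them as a clade.
Most parsimonious ingroup topology: (((((Taxon 5,Taxon 7),Taxon 2),Taxon 3),Taxon 8),Taxon 9).
Taxon 2 and Taxon 7 share a more recent common ancestor with each other than either does with Taxon 9, so Taxon 9 is the least closely related of the three.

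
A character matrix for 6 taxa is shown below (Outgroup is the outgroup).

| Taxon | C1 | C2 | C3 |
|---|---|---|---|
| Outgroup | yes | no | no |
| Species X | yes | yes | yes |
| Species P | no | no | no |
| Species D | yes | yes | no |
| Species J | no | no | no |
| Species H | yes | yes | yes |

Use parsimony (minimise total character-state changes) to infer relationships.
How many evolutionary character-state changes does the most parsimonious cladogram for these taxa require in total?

3

Character polarity is set by the outgroup: the derived state is whichever differs from the outgroup's state, so for C1 the derived state is 'no', and for the remaining characters it is 'yes'.
C1 (derived state 'no') is shared by Species J and Species P — a synapomorphy uniting that clade.
C2: derived state 'yes' in Species D, Species H, and Species X only — synapomorphy for {Species D, Species H, Species X}.
Only Species H and Species X show the derived state 'yes' for C3, supporting them as a clade.
Most parsimonious ingroup topology: (((Species X,Species H),Species D),(Species P,Species J)).
Changes per character on this tree: C1: 1; C2: 1; C3: 1.
Total = 3.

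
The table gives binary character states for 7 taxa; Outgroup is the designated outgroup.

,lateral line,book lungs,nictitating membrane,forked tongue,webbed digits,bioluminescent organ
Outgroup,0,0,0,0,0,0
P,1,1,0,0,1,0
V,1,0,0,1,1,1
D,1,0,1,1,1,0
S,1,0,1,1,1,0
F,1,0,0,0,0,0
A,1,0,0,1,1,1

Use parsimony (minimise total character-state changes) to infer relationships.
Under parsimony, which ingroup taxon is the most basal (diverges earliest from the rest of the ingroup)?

F

The outgroup has state '0' for every character, so '1' is the derived state throughout.
All ingroup taxa share the derived state '1' for lateral line; it defines the ingroup but does not resolve relationships within it.
book lungs (derived state '1') is unique to P (autapomorphy; uninformative for grouping).
nictitating membrane: derived state '1' in D and S only — synapomorphy for {D, S}.
forked tongue (derived state '1') is shared by A, D, S, and V — a synapomorphy uniting that clade.
webbed digits: derived state '1' in A, D, P, S, and V only — synapomorphy for {A, D, P, S, V}.
Only A and V show the derived state '1' for bioluminescent organ, supporting them as a clade.
Most parsimonious ingroup topology: ((P,((V,A),(D,S))),F).
F is sister to the clade containing all other ingroup taxa, so it is the earliest-diverging (most basal) ingroup lineage.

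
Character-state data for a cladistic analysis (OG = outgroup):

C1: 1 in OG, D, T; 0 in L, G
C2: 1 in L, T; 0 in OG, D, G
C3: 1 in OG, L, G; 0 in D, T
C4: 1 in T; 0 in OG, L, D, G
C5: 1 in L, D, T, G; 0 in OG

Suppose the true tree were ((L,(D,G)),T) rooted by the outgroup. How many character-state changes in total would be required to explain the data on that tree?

8

Map each character onto ((L,(D,G)),T) (rooted by OG) and count the minimum state changes it requires (Fitch parsimony):
C1: 2; C2: 2; C3: 2; C4: 1; C5: 1.
Total tree length = 8.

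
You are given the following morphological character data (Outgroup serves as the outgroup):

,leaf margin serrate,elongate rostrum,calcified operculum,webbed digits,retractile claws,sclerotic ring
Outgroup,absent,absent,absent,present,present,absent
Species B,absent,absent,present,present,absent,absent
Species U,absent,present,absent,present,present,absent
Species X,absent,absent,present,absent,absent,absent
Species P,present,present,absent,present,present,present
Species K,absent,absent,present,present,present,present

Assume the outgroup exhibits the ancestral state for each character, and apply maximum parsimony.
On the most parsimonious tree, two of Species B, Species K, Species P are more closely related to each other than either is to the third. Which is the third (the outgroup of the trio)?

Species P

Character polarity is set by the outgroup: the derived state is whichever differs from the outgroup's state, so for webbed digits, retractile claws the derived state is 'absent', and for the remaining characters it is 'present'.
leaf margin serrate (derived state 'present') is unique to Species P (autapomorphy; uninformative for grouping).
elongate rostrum: derived state 'present' in Species P and Species U only — synapomorphy for {Species P, Species U}.
Only Species B, Species K, and Species X show the derived state 'present' for calcified operculum, supporting them as a clade.
webbed digits: derived state 'absent' in Species X only — an autapomorphy, so it tells us nothing about relationships among taxa.
retractile claws (derived state 'absent') is shared by Species B and Species X — a synapomorphy uniting that clade.
sclerotic ring groups Species K and Species P, which is incompatible with the clades supported by the remaining characters; treating it as convergent (homoplasy) costs fewer steps than any alternative tree.
Most parsimonious ingroup topology: (((Species B,Species X),Species K),(Species U,Species P)).
Species K and Species B share a more recent common ancestor with each other than either does with Species P, so Species P is the least closely related of the three.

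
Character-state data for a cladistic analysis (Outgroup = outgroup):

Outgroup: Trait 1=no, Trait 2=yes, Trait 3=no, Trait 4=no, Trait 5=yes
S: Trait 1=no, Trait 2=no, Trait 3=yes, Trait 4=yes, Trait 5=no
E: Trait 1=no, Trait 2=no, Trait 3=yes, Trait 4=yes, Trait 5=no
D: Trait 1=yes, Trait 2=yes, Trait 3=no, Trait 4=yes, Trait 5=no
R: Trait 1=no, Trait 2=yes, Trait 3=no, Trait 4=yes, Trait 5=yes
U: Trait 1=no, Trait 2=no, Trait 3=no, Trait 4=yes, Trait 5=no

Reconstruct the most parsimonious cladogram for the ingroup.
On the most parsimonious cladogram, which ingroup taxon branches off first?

R

Character polarity is set by the outgroup: the derived state is whichever differs from the outgroup's state, so for Trait 2, Trait 5 the derived state is 'no', and for the remaining characters it is 'yes'.
Trait 1: derived state 'yes' in D only — an autapomorphy, so it tells us nothing about relationships among taxa.
Trait 2: derived state 'no' in E, S, and U only — synapomorphy for {E, S, U}.
Only E and S show the derived state 'yes' for Trait 3, supporting them as a clade.
Trait 4 (derived state 'yes') is shared by all ingroup taxa — unites the whole ingroup.
Only D, E, S, and U show the derived state 'no' for Trait 5, supporting them as a clade.
Most parsimonious ingroup topology: ((((S,E),U),D),R).
R is sister to the clade containing all other ingroup taxa, so it is the earliest-diverging (most basal) ingroup lineage.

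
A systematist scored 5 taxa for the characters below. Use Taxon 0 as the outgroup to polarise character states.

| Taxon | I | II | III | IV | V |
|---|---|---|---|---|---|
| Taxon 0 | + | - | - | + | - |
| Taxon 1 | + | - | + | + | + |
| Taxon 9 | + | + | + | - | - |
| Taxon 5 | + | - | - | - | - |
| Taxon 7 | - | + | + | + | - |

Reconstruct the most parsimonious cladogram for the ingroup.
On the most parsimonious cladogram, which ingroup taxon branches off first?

Character polarity is set by the outgroup: the derived state is whichever differs from the outgroup's state, so for I, IV the derived state is '-', and for the remaining characters it is '+'.
I: derived state '-' in Taxon 7 only — an autapomorphy, so it tells us nothing about relationships among taxa.
II (derived state '+') is shared by Taxon 7 and Taxon 9 — a synapomorphy uniting that clade.
III (derived state '+') is shared by Taxon 1, Taxon 7, and Taxon 9 — a synapomorphy uniting that clade.
IV (state '-') occurs in Taxon 5 and Taxon 9 but conflicts with the nesting implied by the other characters — most parsimoniously interpreted as homoplasy.
V (derived state '+') is unique to Taxon 1 (autapomorphy; uninformative for grouping).
Most parsimonious ingroup topology: ((Taxon 1,(Taxon 9,Taxon 7)),Taxon 5).
Taxon 5 is sister to the clade containing all other ingroup taxa, so it is the earliest-diverging (most basal) ingroup lineage.

Taxon 5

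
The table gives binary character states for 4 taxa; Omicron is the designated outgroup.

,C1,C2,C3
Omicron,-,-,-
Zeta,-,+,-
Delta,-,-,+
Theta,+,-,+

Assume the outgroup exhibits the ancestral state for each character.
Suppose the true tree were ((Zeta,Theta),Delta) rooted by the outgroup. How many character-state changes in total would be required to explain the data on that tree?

Map each character onto ((Zeta,Theta),Delta) (rooted by Omicron) and count the minimum state changes it requires (Fitch parsimony):
C1: 1; C2: 1; C3: 2.
Total tree length = 4.

4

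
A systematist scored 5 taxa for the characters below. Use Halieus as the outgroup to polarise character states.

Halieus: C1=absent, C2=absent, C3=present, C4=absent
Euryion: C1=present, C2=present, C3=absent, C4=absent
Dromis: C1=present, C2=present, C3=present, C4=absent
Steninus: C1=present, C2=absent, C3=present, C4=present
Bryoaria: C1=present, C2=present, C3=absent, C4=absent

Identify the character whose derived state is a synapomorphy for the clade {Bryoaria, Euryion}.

C3

Character polarity is set by the outgroup: the derived state is whichever differs from the outgroup's state, so for C3 the derived state is 'absent', and for the remaining characters it is 'present'.
C1 (derived state 'present') is shared by all ingroup taxa — unites the whole ingroup.
C2 (derived state 'present') is shared by Bryoaria, Dromis, and Euryion — a synapomorphy uniting that clade.
C3: derived state 'absent' in Bryoaria and Euryion only — synapomorphy for {Bryoaria, Euryion}.
C4 (derived state 'present') is unique to Steninus (autapomorphy; uninformative for grouping).
Most parsimonious ingroup topology: (((Euryion,Bryoaria),Dromis),Steninus).
The clade {Bryoaria, Euryion} is supported by C3: its derived state 'absent' occurs in exactly those taxa and in no other taxon (including the outgroup).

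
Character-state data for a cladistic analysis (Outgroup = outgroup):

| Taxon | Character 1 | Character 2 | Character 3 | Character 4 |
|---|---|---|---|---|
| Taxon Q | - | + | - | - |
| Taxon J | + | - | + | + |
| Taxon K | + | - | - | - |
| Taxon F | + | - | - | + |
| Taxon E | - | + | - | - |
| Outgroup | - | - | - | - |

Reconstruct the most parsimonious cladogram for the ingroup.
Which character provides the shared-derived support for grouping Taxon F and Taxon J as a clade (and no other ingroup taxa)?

The outgroup has state '-' for every character, so '+' is the derived state throughout.
Only Taxon F, Taxon J, and Taxon K show the derived state '+' for Character 1, supporting them as a clade.
Character 2: derived state '+' in Taxon E and Taxon Q only — synapomorphy for {Taxon E, Taxon Q}.
Character 3 (derived state '+') is unique to Taxon J (autapomorphy; uninformative for grouping).
Character 4 (derived state '+') is shared by Taxon F and Taxon J — a synapomorphy uniting that clade.
Most parsimonious ingroup topology: ((Taxon E,Taxon Q),((Taxon F,Taxon J),Taxon K)).
The clade {Taxon F, Taxon J} is supported by Character 4: its derived state '+' occurs in exactly those taxa and in no other taxon (including the outgroup).

Character 4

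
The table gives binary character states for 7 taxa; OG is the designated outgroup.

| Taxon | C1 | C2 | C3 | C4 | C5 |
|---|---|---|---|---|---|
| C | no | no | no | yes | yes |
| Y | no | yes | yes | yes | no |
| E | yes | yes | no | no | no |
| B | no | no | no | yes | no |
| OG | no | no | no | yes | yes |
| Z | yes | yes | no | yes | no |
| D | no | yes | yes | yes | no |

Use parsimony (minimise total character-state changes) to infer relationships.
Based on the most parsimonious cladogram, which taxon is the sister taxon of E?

Character polarity is set by the outgroup: the derived state is whichever differs from the outgroup's state, so for C4, C5 the derived state is 'no', and for the remaining characters it is 'yes'.
C1 (derived state 'yes') is shared by E and Z — a synapomorphy uniting that clade.
Only D, E, Y, and Z show the derived state 'yes' for C2, supporting them as a clade.
C3 (derived state 'yes') is shared by D and Y — a synapomorphy uniting that clade.
C4 (derived state 'no') is unique to E (autapomorphy; uninformative for grouping).
Only B, D, E, Y, and Z show the derived state 'no' for C5, supporting them as a clade.
Most parsimonious ingroup topology: (C,(B,((D,Y),(Z,E)))).
E and Z form a cherry on this tree, so they are sister taxa.

Z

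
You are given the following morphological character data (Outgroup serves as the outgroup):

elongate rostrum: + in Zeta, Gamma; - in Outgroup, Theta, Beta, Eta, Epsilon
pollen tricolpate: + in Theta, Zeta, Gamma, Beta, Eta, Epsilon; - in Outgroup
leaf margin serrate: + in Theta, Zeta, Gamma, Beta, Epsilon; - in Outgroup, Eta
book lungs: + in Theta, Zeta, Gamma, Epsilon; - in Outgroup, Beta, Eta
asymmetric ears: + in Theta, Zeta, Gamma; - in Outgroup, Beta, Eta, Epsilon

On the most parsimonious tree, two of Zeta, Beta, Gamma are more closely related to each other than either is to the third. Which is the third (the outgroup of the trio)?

Beta

The outgroup has state '-' for every character, so '+' is the derived state throughout.
Only Gamma and Zeta show the derived state '+' for elongate rostrum, supporting them as a clade.
All ingroup taxa share the derived state '+' for pollen tricolpate; it defines the ingroup but does not resolve relationships within it.
leaf margin serrate: derived state '+' in Beta, Epsilon, Gamma, Theta, and Zeta only — synapomorphy for {Beta, Epsilon, Gamma, Theta, Zeta}.
book lungs: derived state '+' in Epsilon, Gamma, Theta, and Zeta only — synapomorphy for {Epsilon, Gamma, Theta, Zeta}.
asymmetric ears: derived state '+' in Gamma, Theta, and Zeta only — synapomorphy for {Gamma, Theta, Zeta}.
Most parsimonious ingroup topology: ((((Theta,(Zeta,Gamma)),Epsilon),Beta),Eta).
Zeta and Gamma share a more recent common ancestor with each other than either does with Beta, so Beta is the least closely related of the three.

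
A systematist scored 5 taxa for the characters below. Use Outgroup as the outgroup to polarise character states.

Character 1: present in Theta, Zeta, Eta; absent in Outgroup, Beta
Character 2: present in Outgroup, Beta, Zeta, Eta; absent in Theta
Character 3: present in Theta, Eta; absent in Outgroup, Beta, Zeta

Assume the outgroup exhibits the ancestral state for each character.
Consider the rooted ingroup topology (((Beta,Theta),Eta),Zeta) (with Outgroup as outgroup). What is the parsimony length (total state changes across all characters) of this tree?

Map each character onto (((Beta,Theta),Eta),Zeta) (rooted by Outgroup) and count the minimum state changes it requires (Fitch parsimony):
Character 1: 2; Character 2: 1; Character 3: 2.
Total tree length = 5.

5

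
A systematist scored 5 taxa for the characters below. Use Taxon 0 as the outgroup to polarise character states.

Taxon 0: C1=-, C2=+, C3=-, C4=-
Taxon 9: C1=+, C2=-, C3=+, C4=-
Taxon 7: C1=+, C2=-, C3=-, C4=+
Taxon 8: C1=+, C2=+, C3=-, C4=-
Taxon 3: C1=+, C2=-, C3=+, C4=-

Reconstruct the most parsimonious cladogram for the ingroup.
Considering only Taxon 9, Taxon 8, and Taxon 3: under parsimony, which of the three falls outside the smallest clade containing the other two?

Taxon 8

Character polarity is set by the outgroup: the derived state is whichever differs from the outgroup's state, so for C2 the derived state is '-', and for the remaining characters it is '+'.
C1 (derived state '+') is shared by all ingroup taxa — unites the whole ingroup.
C2: derived state '-' in Taxon 3, Taxon 7, and Taxon 9 only — synapomorphy for {Taxon 3, Taxon 7, Taxon 9}.
Only Taxon 3 and Taxon 9 show the derived state '+' for C3, supporting them as a clade.
C4 (derived state '+') is unique to Taxon 7 (autapomorphy; uninformative for grouping).
Most parsimonious ingroup topology: (((Taxon 9,Taxon 3),Taxon 7),Taxon 8).
Taxon 3 and Taxon 9 share a more recent common ancestor with each other than either does with Taxon 8, so Taxon 8 is the least closely related of the three.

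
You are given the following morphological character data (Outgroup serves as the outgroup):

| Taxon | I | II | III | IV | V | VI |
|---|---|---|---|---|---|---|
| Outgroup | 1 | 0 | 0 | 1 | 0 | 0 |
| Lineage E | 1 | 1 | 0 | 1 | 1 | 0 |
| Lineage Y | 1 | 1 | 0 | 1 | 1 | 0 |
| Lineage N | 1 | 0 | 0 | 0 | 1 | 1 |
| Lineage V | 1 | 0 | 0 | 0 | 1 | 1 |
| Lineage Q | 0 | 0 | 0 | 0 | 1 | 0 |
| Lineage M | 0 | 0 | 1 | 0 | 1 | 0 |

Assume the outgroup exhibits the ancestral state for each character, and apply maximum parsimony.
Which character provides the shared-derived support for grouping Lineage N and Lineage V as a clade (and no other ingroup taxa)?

VI

Character polarity is set by the outgroup: the derived state is whichever differs from the outgroup's state, so for I, IV the derived state is '0', and for the remaining characters it is '1'.
I: derived state '0' in Lineage M and Lineage Q only — synapomorphy for {Lineage M, Lineage Q}.
II: derived state '1' in Lineage E and Lineage Y only — synapomorphy for {Lineage E, Lineage Y}.
III (derived state '1') is unique to Lineage M (autapomorphy; uninformative for grouping).
Only Lineage M, Lineage N, Lineage Q, and Lineage V show the derived state '0' for IV, supporting them as a clade.
V (derived state '1') is shared by all ingroup taxa — unites the whole ingroup.
VI (derived state '1') is shared by Lineage N and Lineage V — a synapomorphy uniting that clade.
Most parsimonious ingroup topology: ((Lineage E,Lineage Y),((Lineage N,Lineage V),(Lineage Q,Lineage M))).
The clade {Lineage N, Lineage V} is supported by VI: its derived state '1' occurs in exactly those taxa and in no other taxon (including the outgroup).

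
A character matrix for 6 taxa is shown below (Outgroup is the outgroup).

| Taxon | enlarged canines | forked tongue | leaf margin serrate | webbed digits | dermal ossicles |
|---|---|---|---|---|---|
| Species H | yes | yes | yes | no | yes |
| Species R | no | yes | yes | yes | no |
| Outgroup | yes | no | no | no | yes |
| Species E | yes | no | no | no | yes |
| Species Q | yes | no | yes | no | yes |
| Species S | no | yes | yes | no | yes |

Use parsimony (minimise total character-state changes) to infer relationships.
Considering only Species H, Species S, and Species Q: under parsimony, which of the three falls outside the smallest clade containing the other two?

Character polarity is set by the outgroup: the derived state is whichever differs from the outgroup's state, so for enlarged canines, dermal ossicles the derived state is 'no', and for the remaining characters it is 'yes'.
Only Species R and Species S show the derived state 'no' for enlarged canines, supporting them as a clade.
forked tongue (derived state 'yes') is shared by Species H, Species R, and Species S — a synapomorphy uniting that clade.
leaf margin serrate: derived state 'yes' in Species H, Species Q, Species R, and Species S only — synapomorphy for {Species H, Species Q, Species R, Species S}.
webbed digits: derived state 'yes' in Species R only — an autapomorphy, so it tells us nothing about relationships among taxa.
dermal ossicles (derived state 'no') is unique to Species R (autapomorphy; uninformative for grouping).
Most parsimonious ingroup topology: ((((Species R,Species S),Species H),Species Q),Species E).
Species S and Species H share a more recent common ancestor with each other than either does with Species Q, so Species Q is the least closely related of the three.

Species Q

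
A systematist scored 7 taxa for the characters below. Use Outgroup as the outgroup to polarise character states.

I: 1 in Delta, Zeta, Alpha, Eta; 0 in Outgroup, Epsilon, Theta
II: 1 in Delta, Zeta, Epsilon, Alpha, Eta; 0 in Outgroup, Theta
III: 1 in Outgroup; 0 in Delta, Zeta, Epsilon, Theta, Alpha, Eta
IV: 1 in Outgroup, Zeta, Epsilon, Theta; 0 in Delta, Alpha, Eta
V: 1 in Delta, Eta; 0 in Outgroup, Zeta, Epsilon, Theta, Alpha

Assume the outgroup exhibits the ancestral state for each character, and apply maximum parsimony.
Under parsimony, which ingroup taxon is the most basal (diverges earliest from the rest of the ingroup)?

Theta

Character polarity is set by the outgroup: the derived state is whichever differs from the outgroup's state, so for III, IV the derived state is '0', and for the remaining characters it is '1'.
I (derived state '1') is shared by Alpha, Delta, Eta, and Zeta — a synapomorphy uniting that clade.
II (derived state '1') is shared by Alpha, Delta, Epsilon, Eta, and Zeta — a synapomorphy uniting that clade.
III (derived state '0') is shared by all ingroup taxa — unites the whole ingroup.
IV: derived state '0' in Alpha, Delta, and Eta only — synapomorphy for {Alpha, Delta, Eta}.
Only Delta and Eta show the derived state '1' for V, supporting them as a clade.
Most parsimonious ingroup topology: (((((Delta,Eta),Alpha),Zeta),Epsilon),Theta).
Theta is sister to the clade containing all other ingroup taxa, so it is the earliest-diverging (most basal) ingroup lineage.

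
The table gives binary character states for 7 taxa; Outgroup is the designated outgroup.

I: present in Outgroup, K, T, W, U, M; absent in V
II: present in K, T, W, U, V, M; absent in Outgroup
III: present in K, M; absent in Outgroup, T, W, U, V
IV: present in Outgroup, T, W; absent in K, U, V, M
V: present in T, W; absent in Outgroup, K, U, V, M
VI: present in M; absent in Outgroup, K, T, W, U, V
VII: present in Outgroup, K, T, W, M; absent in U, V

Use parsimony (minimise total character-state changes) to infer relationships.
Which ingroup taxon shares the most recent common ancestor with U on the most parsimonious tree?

Character polarity is set by the outgroup: the derived state is whichever differs from the outgroup's state, so for I, IV, VII the derived state is 'absent', and for the remaining characters it is 'present'.
I: derived state 'absent' in V only — an autapomorphy, so it tells us nothing about relationships among taxa.
All ingroup taxa share the derived state 'present' for II; it defines the ingroup but does not resolve relationships within it.
Only K and M show the derived state 'present' for III, supporting them as a clade.
IV: derived state 'absent' in K, M, U, and V only — synapomorphy for {K, M, U, V}.
Only T and W show the derived state 'present' for V, supporting them as a clade.
VI: derived state 'present' in M only — an autapomorphy, so it tells us nothing about relationships among taxa.
VII (derived state 'absent') is shared by U and V — a synapomorphy uniting that clade.
Most parsimonious ingroup topology: (((K,M),(U,V)),(T,W)).
U and V form a cherry on this tree, so they are sister taxa.

V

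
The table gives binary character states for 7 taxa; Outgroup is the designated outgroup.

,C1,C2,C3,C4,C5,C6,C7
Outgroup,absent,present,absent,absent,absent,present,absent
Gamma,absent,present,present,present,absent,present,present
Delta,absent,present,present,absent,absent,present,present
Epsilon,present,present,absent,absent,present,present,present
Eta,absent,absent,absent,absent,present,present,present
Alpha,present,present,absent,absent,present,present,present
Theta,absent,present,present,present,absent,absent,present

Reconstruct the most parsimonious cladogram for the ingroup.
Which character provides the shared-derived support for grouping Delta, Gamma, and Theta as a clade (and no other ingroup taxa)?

Character polarity is set by the outgroup: the derived state is whichever differs from the outgroup's state, so for C2, C6 the derived state is 'absent', and for the remaining characters it is 'present'.
Only Alpha and Epsilon show the derived state 'present' for C1, supporting them as a clade.
C2: derived state 'absent' in Eta only — an autapomorphy, so it tells us nothing about relationships among taxa.
Only Delta, Gamma, and Theta show the derived state 'present' for C3, supporting them as a clade.
C4: derived state 'present' in Gamma and Theta only — synapomorphy for {Gamma, Theta}.
Only Alpha, Epsilon, and Eta show the derived state 'present' for C5, supporting them as a clade.
C6 (derived state 'absent') is unique to Theta (autapomorphy; uninformative for grouping).
All ingroup taxa share the derived state 'present' for C7; it defines the ingroup but does not resolve relationships within it.
Most parsimonious ingroup topology: (((Gamma,Theta),Delta),((Epsilon,Alpha),Eta)).
The clade {Delta, Gamma, Theta} is supported by C3: its derived state 'present' occurs in exactly those taxa and in no other taxon (including the outgroup).

C3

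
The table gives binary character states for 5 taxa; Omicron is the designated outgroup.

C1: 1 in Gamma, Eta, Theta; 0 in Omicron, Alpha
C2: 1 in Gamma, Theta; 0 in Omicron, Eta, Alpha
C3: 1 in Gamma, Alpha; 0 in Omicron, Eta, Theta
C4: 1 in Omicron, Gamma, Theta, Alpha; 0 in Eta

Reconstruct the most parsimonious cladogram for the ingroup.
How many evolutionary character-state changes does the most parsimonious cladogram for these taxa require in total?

Character polarity is set by the outgroup: the derived state is whichever differs from the outgroup's state, so for C4 the derived state is '0', and for the remaining characters it is '1'.
C1 (derived state '1') is shared by Eta, Gamma, and Theta — a synapomorphy uniting that clade.
C2: derived state '1' in Gamma and Theta only — synapomorphy for {Gamma, Theta}.
C3 groups Alpha and Gamma, which is incompatible with the clades supported by the remaining characters; treating it as convergent (homoplasy) costs fewer steps than any alternative tree.
C4: derived state '0' in Eta only — an autapomorphy, so it tells us nothing about relationships among taxa.
Most parsimonious ingroup topology: (((Gamma,Theta),Eta),Alpha).
Changes per character on this tree: C1: 1; C2: 1; C3: 2; C4: 1.
Total = 5.

5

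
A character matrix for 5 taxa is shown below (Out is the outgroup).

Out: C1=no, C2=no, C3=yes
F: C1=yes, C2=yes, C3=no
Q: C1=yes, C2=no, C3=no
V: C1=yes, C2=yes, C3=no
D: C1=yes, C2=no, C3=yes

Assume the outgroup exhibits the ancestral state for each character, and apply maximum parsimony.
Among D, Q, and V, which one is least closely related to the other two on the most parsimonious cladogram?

Character polarity is set by the outgroup: the derived state is whichever differs from the outgroup's state, so for C3 the derived state is 'no', and for the remaining characters it is 'yes'.
All ingroup taxa share the derived state 'yes' for C1; it defines the ingroup but does not resolve relationships within it.
Only F and V show the derived state 'yes' for C2, supporting them as a clade.
C3 (derived state 'no') is shared by F, Q, and V — a synapomorphy uniting that clade.
Most parsimonious ingroup topology: (((F,V),Q),D).
Q and V share a more recent common ancestor with each other than either does with D, so D is the least closely related of the three.

D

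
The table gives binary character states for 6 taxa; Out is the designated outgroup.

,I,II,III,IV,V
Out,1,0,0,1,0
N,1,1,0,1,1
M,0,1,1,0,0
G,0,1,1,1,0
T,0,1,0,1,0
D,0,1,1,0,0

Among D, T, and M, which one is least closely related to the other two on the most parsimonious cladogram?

Character polarity is set by the outgroup: the derived state is whichever differs from the outgroup's state, so for I, IV the derived state is '0', and for the remaining characters it is '1'.
Only D, G, M, and T show the derived state '0' for I, supporting them as a clade.
All ingroup taxa share the derived state '1' for II; it defines the ingroup but does not resolve relationships within it.
Only D, G, and M show the derived state '1' for III, supporting them as a clade.
IV (derived state '0') is shared by D and M — a synapomorphy uniting that clade.
V: derived state '1' in N only — an autapomorphy, so it tells us nothing about relationships among taxa.
Most parsimonious ingroup topology: (N,(((M,D),G),T)).
M and D share a more recent common ancestor with each other than either does with T, so T is the least closely related of the three.

T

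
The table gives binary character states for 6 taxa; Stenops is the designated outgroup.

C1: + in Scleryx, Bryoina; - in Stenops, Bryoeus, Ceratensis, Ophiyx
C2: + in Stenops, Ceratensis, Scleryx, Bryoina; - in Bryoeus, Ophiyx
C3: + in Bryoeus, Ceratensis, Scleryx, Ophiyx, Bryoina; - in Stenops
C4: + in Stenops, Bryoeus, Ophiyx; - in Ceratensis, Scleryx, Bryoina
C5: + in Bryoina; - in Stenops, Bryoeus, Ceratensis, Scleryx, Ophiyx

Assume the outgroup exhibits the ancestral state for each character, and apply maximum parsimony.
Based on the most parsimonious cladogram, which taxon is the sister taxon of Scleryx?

Character polarity is set by the outgroup: the derived state is whichever differs from the outgroup's state, so for C2, C4 the derived state is '-', and for the remaining characters it is '+'.
C1: derived state '+' in Bryoina and Scleryx only — synapomorphy for {Bryoina, Scleryx}.
Only Bryoeus and Ophiyx show the derived state '-' for C2, supporting them as a clade.
C3 (derived state '+') is shared by all ingroup taxa — unites the whole ingroup.
C4 (derived state '-') is shared by Bryoina, Ceratensis, and Scleryx — a synapomorphy uniting that clade.
C5 (derived state '+') is unique to Bryoina (autapomorphy; uninformative for grouping).
Most parsimonious ingroup topology: ((Bryoeus,Ophiyx),(Ceratensis,(Scleryx,Bryoina))).
Scleryx and Bryoina form a cherry on this tree, so they are sister taxa.

Bryoina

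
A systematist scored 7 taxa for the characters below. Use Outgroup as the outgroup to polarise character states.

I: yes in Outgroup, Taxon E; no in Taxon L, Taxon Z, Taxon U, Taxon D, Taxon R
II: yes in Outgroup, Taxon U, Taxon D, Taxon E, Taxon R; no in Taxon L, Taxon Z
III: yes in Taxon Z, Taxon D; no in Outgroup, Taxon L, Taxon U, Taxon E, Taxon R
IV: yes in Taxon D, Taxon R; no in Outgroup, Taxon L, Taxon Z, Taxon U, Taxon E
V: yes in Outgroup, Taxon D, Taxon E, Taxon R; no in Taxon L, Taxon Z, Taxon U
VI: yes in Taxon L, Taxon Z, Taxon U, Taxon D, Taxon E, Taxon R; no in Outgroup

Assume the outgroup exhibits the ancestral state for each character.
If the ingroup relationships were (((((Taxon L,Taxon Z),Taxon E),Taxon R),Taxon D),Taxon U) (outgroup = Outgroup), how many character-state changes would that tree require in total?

Map each character onto (((((Taxon L,Taxon Z),Taxon E),Taxon R),Taxon D),Taxon U) (rooted by Outgroup) and count the minimum state changes it requires (Fitch parsimony):
I: 2; II: 1; III: 2; IV: 2; V: 2; VI: 1.
Total tree length = 10.

10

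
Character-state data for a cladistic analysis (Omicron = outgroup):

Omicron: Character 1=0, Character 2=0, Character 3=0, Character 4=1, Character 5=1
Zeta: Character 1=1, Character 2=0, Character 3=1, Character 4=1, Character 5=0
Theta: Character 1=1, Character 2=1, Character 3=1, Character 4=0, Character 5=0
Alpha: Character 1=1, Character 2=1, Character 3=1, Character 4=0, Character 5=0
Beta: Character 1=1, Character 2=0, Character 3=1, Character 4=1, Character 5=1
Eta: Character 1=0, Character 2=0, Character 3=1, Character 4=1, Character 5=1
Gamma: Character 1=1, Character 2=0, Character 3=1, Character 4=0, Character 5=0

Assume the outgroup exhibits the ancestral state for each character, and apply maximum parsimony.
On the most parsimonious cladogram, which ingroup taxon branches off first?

Eta

Character polarity is set by the outgroup: the derived state is whichever differs from the outgroup's state, so for Character 4, Character 5 the derived state is '0', and for the remaining characters it is '1'.
Character 1: derived state '1' in Alpha, Beta, Gamma, Theta, and Zeta only — synapomorphy for {Alpha, Beta, Gamma, Theta, Zeta}.
Character 2 (derived state '1') is shared by Alpha and Theta — a synapomorphy uniting that clade.
All ingroup taxa share the derived state '1' for Character 3; it defines the ingroup but does not resolve relationships within it.
Only Alpha, Gamma, and Theta show the derived state '0' for Character 4, supporting them as a clade.
Character 5 (derived state '0') is shared by Alpha, Gamma, Theta, and Zeta — a synapomorphy uniting that clade.
Most parsimonious ingroup topology: (((Zeta,((Theta,Alpha),Gamma)),Beta),Eta).
Eta is sister to the clade containing all other ingroup taxa, so it is the earliest-diverging (most basal) ingroup lineage.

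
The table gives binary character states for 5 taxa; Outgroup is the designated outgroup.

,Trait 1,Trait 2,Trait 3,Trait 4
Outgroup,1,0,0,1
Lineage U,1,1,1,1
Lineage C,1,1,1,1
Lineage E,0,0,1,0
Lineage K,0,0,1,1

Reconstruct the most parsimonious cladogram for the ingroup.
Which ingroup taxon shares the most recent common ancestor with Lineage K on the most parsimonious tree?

Lineage E

Character polarity is set by the outgroup: the derived state is whichever differs from the outgroup's state, so for Trait 1, Trait 4 the derived state is '0', and for the remaining characters it is '1'.
Trait 1 (derived state '0') is shared by Lineage E and Lineage K — a synapomorphy uniting that clade.
Trait 2: derived state '1' in Lineage C and Lineage U only — synapomorphy for {Lineage C, Lineage U}.
All ingroup taxa share the derived state '1' for Trait 3; it defines the ingroup but does not resolve relationships within it.
Trait 4: derived state '0' in Lineage E only — an autapomorphy, so it tells us nothing about relationships among taxa.
Most parsimonious ingroup topology: ((Lineage U,Lineage C),(Lineage E,Lineage K)).
Lineage K and Lineage E form a cherry on this tree, so they are sister taxa.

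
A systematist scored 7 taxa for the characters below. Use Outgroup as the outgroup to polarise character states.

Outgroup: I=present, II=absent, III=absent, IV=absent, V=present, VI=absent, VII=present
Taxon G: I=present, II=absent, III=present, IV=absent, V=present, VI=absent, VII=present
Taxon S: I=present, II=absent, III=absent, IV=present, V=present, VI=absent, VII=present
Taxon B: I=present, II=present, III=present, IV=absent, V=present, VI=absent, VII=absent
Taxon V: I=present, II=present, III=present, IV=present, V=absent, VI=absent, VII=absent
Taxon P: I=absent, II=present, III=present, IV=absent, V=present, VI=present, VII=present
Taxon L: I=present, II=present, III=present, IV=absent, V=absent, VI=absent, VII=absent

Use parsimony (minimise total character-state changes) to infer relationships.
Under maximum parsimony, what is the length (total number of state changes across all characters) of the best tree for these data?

Character polarity is set by the outgroup: the derived state is whichever differs from the outgroup's state, so for I, V, VII the derived state is 'absent', and for the remaining characters it is 'present'.
I (derived state 'absent') is unique to Taxon P (autapomorphy; uninformative for grouping).
Only Taxon B, Taxon L, Taxon P, and Taxon V show the derived state 'present' for II, supporting them as a clade.
Only Taxon B, Taxon G, Taxon L, Taxon P, and Taxon V show the derived state 'present' for III, supporting them as a clade.
IV (state 'present') occurs in Taxon S and Taxon V but conflicts with the nesting implied by the other characters — most parsimoniously interpreted as homoplasy.
V (derived state 'absent') is shared by Taxon L and Taxon V — a synapomorphy uniting that clade.
VI (derived state 'present') is unique to Taxon P (autapomorphy; uninformative for grouping).
VII (derived state 'absent') is shared by Taxon B, Taxon L, and Taxon V — a synapomorphy uniting that clade.
Most parsimonious ingroup topology: ((Taxon G,((Taxon B,(Taxon V,Taxon L)),Taxon P)),Taxon S).
Changes per character on this tree: I: 1; II: 1; III: 1; IV: 2; V: 1; VI: 1; VII: 1.
Total = 8.

8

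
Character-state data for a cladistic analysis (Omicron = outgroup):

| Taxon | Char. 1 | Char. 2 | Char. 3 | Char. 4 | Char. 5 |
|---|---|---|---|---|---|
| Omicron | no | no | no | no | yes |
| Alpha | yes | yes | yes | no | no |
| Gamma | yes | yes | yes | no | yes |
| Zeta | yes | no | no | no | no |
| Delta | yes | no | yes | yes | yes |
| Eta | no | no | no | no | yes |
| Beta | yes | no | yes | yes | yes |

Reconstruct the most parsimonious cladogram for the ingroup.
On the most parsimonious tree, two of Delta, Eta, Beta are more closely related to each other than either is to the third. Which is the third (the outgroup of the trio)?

Character polarity is set by the outgroup: the derived state is whichever differs from the outgroup's state, so for Char. 5 the derived state is 'no', and for the remaining characters it is 'yes'.
Char. 1: derived state 'yes' in Alpha, Beta, Delta, Gamma, and Zeta only — synapomorphy for {Alpha, Beta, Delta, Gamma, Zeta}.
Char. 2 (derived state 'yes') is shared by Alpha and Gamma — a synapomorphy uniting that clade.
Only Alpha, Beta, Delta, and Gamma show the derived state 'yes' for Char. 3, supporting them as a clade.
Char. 4 (derived state 'yes') is shared by Beta and Delta — a synapomorphy uniting that clade.
Char. 5 (state 'no') occurs in Alpha and Zeta but conflicts with the nesting implied by the other characters — most parsimoniously interpreted as homoplasy.
Most parsimonious ingroup topology: ((((Alpha,Gamma),(Delta,Beta)),Zeta),Eta).
Beta and Delta share a more recent common ancestor with each other than either does with Eta, so Eta is the least closely related of the three.

Eta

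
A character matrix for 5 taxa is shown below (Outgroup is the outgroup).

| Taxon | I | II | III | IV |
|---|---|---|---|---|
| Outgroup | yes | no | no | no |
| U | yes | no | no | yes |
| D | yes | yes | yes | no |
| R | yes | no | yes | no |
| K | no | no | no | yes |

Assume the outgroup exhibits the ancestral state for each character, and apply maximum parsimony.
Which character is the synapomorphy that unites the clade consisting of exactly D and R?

III

Character polarity is set by the outgroup: the derived state is whichever differs from the outgroup's state, so for I the derived state is 'no', and for the remaining characters it is 'yes'.
I: derived state 'no' in K only — an autapomorphy, so it tells us nothing about relationships among taxa.
II (derived state 'yes') is unique to D (autapomorphy; uninformative for grouping).
III: derived state 'yes' in D and R only — synapomorphy for {D, R}.
IV: derived state 'yes' in K and U only — synapomorphy for {K, U}.
Most parsimonious ingroup topology: ((U,K),(D,R)).
The clade {D, R} is supported by III: its derived state 'yes' occurs in exactly those taxa and in no other taxon (including the outgroup).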